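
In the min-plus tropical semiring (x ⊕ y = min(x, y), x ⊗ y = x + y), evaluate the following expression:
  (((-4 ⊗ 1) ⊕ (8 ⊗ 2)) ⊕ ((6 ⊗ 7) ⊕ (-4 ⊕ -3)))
(((-4 ⊗ 1) ⊕ (8 ⊗ 2)) ⊕ ((6 ⊗ 7) ⊕ (-4 ⊕ -3))) = -4

Expand innermost to outermost. Recall ⊕ takes the minimum of its arguments and ⊗ takes their sum. Working out the expression (((-4 ⊗ 1) ⊕ (8 ⊗ 2)) ⊕ ((6 ⊗ 7) ⊕ (-4 ⊕ -3))) gives -4.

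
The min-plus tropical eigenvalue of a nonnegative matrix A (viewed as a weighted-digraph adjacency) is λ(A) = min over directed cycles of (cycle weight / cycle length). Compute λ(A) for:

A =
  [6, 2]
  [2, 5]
λ(A) = 2

Enumerate directed cycles and compute their means (weight / length). Sample:
  cycle 0 → 0: weight = 6, length = 1, mean = 6/1 ≈ 6.000
  cycle 1 → 1: weight = 5, length = 1, mean = 5/1 ≈ 5.000
  cycle 0 → 1 → 0: weight = 4, length = 2, mean = 4/2 ≈ 2.000
  cycle 1 → 0 → 1: weight = 4, length = 2, mean = 4/2 ≈ 2.000
Minimum mean = 2.000, attained e.g. along the cycle 0 → 1 → 0 with weight 4 and length 2. So λ(A) = 4/2 = 2.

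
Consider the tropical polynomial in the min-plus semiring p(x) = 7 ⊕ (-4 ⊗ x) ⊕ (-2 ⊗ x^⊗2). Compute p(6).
p(6) = 2

A tropical monomial a ⊗ x^⊗i evaluates to a + i · x. Evaluating each term at x = 6:
  Term 0 contributes 7 + 0 · 6 = 7
  Term 1 contributes -4 + 1 · 6 = 2
  Term 2 contributes -2 + 2 · 6 = 10
p(6) = ⊕ of these = min[7, 2, 10] = 2.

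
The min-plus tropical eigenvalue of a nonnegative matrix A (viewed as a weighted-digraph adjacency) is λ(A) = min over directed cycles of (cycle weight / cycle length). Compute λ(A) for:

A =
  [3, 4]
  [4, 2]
λ(A) = 2

Enumerate directed cycles and compute their means (weight / length). Sample:
  cycle 0 → 0: weight = 3, length = 1, mean = 3/1 ≈ 3.000
  cycle 1 → 1: weight = 2, length = 1, mean = 2/1 ≈ 2.000
  cycle 0 → 1 → 0: weight = 8, length = 2, mean = 8/2 ≈ 4.000
  cycle 1 → 0 → 1: weight = 8, length = 2, mean = 8/2 ≈ 4.000
Minimum mean = 2.000, attained e.g. along the cycle 1 → 1 with weight 2 and length 1. So λ(A) = 2/1 = 2.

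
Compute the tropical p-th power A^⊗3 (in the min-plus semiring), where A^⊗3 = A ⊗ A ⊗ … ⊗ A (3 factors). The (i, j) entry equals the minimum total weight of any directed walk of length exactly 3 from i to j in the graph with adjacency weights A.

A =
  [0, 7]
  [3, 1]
A^⊗3 =
  [0, 7]
  [3, 3]

Each entry (A^⊗3)_ij equals the minimum over all length-3 walks i = v_0 → v_1 → … → v_3 = j of Σ_t A[v_t][v_{t+1}]. For example, for (i, j) = (0, 1) we minimise over 4 possible intermediate vertex sequences; the minimum is 7, attained along the walk 0 → 0 → 0 → 1.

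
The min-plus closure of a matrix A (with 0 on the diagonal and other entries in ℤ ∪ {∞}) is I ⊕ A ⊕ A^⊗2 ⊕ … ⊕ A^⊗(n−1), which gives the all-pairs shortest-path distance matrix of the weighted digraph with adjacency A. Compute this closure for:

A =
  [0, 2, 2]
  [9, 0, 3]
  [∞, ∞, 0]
Closure =
  [0, 2, 2]
  [9, 0, 3]
  [∞, ∞, 0]

This is the Floyd-Warshall all-pairs shortest-path computation. For each intermediate vertex k = 0, 1, …, 2, update dist[i][j] ← min(dist[i][j], dist[i][k] + dist[k][j]). The final matrix gives, for each (i, j), the minimum total weight of any directed path from i to j (possibly empty when i = j).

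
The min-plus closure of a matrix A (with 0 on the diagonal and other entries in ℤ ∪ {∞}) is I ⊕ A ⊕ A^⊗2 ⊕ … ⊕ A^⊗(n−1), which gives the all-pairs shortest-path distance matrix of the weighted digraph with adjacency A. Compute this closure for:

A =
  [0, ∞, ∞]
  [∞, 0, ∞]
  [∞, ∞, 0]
Closure =
  [0, ∞, ∞]
  [∞, 0, ∞]
  [∞, ∞, 0]

This is the Floyd-Warshall all-pairs shortest-path computation. For each intermediate vertex k = 0, 1, …, 2, update dist[i][j] ← min(dist[i][j], dist[i][k] + dist[k][j]). The final matrix gives, for each (i, j), the minimum total weight of any directed path from i to j (possibly empty when i = j).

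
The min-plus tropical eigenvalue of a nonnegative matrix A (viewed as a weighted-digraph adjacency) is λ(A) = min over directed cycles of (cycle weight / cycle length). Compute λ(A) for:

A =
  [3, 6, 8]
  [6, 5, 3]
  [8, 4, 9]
λ(A) = 3

Enumerate directed cycles and compute their means (weight / length). Sample:
  cycle 0 → 0: weight = 3, length = 1, mean = 3/1 ≈ 3.000
  cycle 1 → 1: weight = 5, length = 1, mean = 5/1 ≈ 5.000
  cycle 2 → 2: weight = 9, length = 1, mean = 9/1 ≈ 9.000
  cycle 0 → 1 → 0: weight = 12, length = 2, mean = 12/2 ≈ 6.000
  cycle 0 → 2 → 0: weight = 16, length = 2, mean = 16/2 ≈ 8.000
  cycle 1 → 0 → 1: weight = 12, length = 2, mean = 12/2 ≈ 6.000
Minimum mean = 3.000, attained e.g. along the cycle 0 → 0 with weight 3 and length 1. So λ(A) = 3/1 = 3.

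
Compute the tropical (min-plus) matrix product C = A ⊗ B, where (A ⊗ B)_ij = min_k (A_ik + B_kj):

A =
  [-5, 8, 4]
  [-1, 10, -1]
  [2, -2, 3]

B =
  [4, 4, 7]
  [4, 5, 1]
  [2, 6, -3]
A ⊗ B =
  [-1, -1, 1]
  [1, 3, -4]
  [2, 3, -1]

Apply the min-plus product entry-by-entry:
  C[0][0] = min over k of (A[0][0] + B[0][0] = -5 + 4 = -1, A[0][1] + B[1][0] = 8 + 4 = 12, A[0][2] + B[2][0] = 4 + 2 = 6) = -1 (attained at k = 0)
  C[0][1] = min over k of (A[0][0] + B[0][1] = -5 + 4 = -1, A[0][1] + B[1][1] = 8 + 5 = 13, A[0][2] + B[2][1] = 4 + 6 = 10) = -1 (attained at k = 0)
  C[0][2] = min over k of (A[0][0] + B[0][2] = -5 + 7 = 2, A[0][1] + B[1][2] = 8 + 1 = 9, A[0][2] + B[2][2] = 4 + -3 = 1) = 1 (attained at k = 2)
  C[1][0] = min over k of (A[1][0] + B[0][0] = -1 + 4 = 3, A[1][1] + B[1][0] = 10 + 4 = 14, A[1][2] + B[2][0] = -1 + 2 = 1) = 1 (attained at k = 2)
  C[1][1] = min over k of (A[1][0] + B[0][1] = -1 + 4 = 3, A[1][1] + B[1][1] = 10 + 5 = 15, A[1][2] + B[2][1] = -1 + 6 = 5) = 3 (attained at k = 0)
  C[1][2] = min over k of (A[1][0] + B[0][2] = -1 + 7 = 6, A[1][1] + B[1][2] = 10 + 1 = 11, A[1][2] + B[2][2] = -1 + -3 = -4) = -4 (attained at k = 2)
  C[2][0] = min over k of (A[2][0] + B[0][0] = 2 + 4 = 6, A[2][1] + B[1][0] = -2 + 4 = 2, A[2][2] + B[2][0] = 3 + 2 = 5) = 2 (attained at k = 1)
  C[2][1] = min over k of (A[2][0] + B[0][1] = 2 + 4 = 6, A[2][1] + B[1][1] = -2 + 5 = 3, A[2][2] + B[2][1] = 3 + 6 = 9) = 3 (attained at k = 1)
  C[2][2] = min over k of (A[2][0] + B[0][2] = 2 + 7 = 9, A[2][1] + B[1][2] = -2 + 1 = -1, A[2][2] + B[2][2] = 3 + -3 = 0) = -1 (attained at k = 1)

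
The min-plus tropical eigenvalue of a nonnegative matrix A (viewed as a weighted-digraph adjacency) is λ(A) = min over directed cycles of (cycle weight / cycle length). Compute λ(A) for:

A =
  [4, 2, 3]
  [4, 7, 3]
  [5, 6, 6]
λ(A) = 3

Enumerate directed cycles and compute their means (weight / length). Sample:
  cycle 0 → 0: weight = 4, length = 1, mean = 4/1 ≈ 4.000
  cycle 1 → 1: weight = 7, length = 1, mean = 7/1 ≈ 7.000
  cycle 2 → 2: weight = 6, length = 1, mean = 6/1 ≈ 6.000
  cycle 0 → 1 → 0: weight = 6, length = 2, mean = 6/2 ≈ 3.000
  cycle 0 → 2 → 0: weight = 8, length = 2, mean = 8/2 ≈ 4.000
  cycle 1 → 0 → 1: weight = 6, length = 2, mean = 6/2 ≈ 3.000
Minimum mean = 3.000, attained e.g. along the cycle 0 → 1 → 0 with weight 6 and length 2. So λ(A) = 6/2 = 3.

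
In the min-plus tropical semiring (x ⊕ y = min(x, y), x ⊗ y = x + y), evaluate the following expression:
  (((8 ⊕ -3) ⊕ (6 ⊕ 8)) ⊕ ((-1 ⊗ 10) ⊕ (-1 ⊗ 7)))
(((8 ⊕ -3) ⊕ (6 ⊕ 8)) ⊕ ((-1 ⊗ 10) ⊕ (-1 ⊗ 7))) = -3

Expand innermost to outermost. Recall ⊕ takes the minimum of its arguments and ⊗ takes their sum. Working out the expression (((8 ⊕ -3) ⊕ (6 ⊕ 8)) ⊕ ((-1 ⊗ 10) ⊕ (-1 ⊗ 7))) gives -3.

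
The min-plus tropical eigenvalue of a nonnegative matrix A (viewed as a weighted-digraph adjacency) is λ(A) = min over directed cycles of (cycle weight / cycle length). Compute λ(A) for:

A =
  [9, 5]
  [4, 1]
λ(A) = 1

Enumerate directed cycles and compute their means (weight / length). Sample:
  cycle 0 → 0: weight = 9, length = 1, mean = 9/1 ≈ 9.000
  cycle 1 → 1: weight = 1, length = 1, mean = 1/1 ≈ 1.000
  cycle 0 → 1 → 0: weight = 9, length = 2, mean = 9/2 ≈ 4.500
  cycle 1 → 0 → 1: weight = 9, length = 2, mean = 9/2 ≈ 4.500
Minimum mean = 1.000, attained e.g. along the cycle 1 → 1 with weight 1 and length 1. So λ(A) = 1/1 = 1.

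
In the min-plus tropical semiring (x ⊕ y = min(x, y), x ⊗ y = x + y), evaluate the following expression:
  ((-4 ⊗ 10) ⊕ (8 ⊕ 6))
((-4 ⊗ 10) ⊕ (8 ⊕ 6)) = 6

Expand innermost to outermost. Recall ⊕ takes the minimum of its arguments and ⊗ takes their sum. Working out the expression ((-4 ⊗ 10) ⊕ (8 ⊕ 6)) gives 6.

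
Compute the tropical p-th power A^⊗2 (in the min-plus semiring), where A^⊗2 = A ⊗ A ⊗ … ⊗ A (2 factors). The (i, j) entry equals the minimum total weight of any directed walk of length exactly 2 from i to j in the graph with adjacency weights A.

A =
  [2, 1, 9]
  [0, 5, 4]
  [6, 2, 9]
A^⊗2 =
  [1, 3, 5]
  [2, 1, 9]
  [2, 7, 6]

Each entry (A^⊗2)_ij equals the minimum over all length-2 walks i = v_0 → v_1 → … → v_2 = j of Σ_t A[v_t][v_{t+1}]. For example, for (i, j) = (0, 2) we minimise over 3 possible intermediate vertex sequences; the minimum is 5, attained along the walk 0 → 1 → 2.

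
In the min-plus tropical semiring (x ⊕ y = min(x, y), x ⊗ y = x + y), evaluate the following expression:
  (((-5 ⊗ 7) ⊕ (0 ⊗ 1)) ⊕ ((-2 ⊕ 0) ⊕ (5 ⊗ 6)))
(((-5 ⊗ 7) ⊕ (0 ⊗ 1)) ⊕ ((-2 ⊕ 0) ⊕ (5 ⊗ 6))) = -2

Expand innermost to outermost. Recall ⊕ takes the minimum of its arguments and ⊗ takes their sum. Working out the expression (((-5 ⊗ 7) ⊕ (0 ⊗ 1)) ⊕ ((-2 ⊕ 0) ⊕ (5 ⊗ 6))) gives -2.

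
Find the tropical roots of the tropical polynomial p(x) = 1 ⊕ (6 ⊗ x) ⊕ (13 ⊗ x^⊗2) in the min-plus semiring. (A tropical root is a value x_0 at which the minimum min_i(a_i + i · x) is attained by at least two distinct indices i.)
Roots: {-7, -5}

Each tropical root is a break point of the lower envelope of the lines y = a_i + i · x (there are 3 lines, with slopes 0, 1, ..., 2). Only the lines that attain the minimum somewhere contribute to roots; other lines are dominated. Here the surviving (envelope) indices are i = 2, i = 1, i = 0.
Intersections between consecutive envelope lines give the roots: for adjacent envelope indices i < j the intersection is x = (a_i − a_j) / (j − i). Reading off the sorted break points: {-7, -5}.
Verification: at each break x_0, at least two indices attain the minimum of min_i(a_i + i · x_0).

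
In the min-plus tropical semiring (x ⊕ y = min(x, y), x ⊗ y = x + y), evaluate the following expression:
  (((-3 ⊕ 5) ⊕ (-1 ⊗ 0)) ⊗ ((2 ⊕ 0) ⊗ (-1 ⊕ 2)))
(((-3 ⊕ 5) ⊕ (-1 ⊗ 0)) ⊗ ((2 ⊕ 0) ⊗ (-1 ⊕ 2))) = -4

Expand innermost to outermost. Recall ⊕ takes the minimum of its arguments and ⊗ takes their sum. Working out the expression (((-3 ⊕ 5) ⊕ (-1 ⊗ 0)) ⊗ ((2 ⊕ 0) ⊗ (-1 ⊕ 2))) gives -4.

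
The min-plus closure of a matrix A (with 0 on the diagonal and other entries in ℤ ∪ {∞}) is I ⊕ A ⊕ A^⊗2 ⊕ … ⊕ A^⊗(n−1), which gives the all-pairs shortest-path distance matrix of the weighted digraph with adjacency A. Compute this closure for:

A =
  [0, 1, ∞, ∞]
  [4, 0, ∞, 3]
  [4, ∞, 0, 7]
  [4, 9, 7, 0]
Closure =
  [0, 1, 11, 4]
  [4, 0, 10, 3]
  [4, 5, 0, 7]
  [4, 5, 7, 0]

This is the Floyd-Warshall all-pairs shortest-path computation. For each intermediate vertex k = 0, 1, …, 3, update dist[i][j] ← min(dist[i][j], dist[i][k] + dist[k][j]). The final matrix gives, for each (i, j), the minimum total weight of any directed path from i to j (possibly empty when i = j).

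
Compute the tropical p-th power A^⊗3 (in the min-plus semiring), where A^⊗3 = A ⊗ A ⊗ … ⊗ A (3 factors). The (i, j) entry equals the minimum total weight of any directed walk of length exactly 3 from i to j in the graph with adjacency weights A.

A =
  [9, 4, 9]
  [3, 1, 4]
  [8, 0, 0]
A^⊗3 =
  [8, 6, 8]
  [5, 3, 4]
  [3, 0, 0]

Each entry (A^⊗3)_ij equals the minimum over all length-3 walks i = v_0 → v_1 → … → v_3 = j of Σ_t A[v_t][v_{t+1}]. For example, for (i, j) = (0, 2) we minimise over 9 possible intermediate vertex sequences; the minimum is 8, attained along the walk 0 → 1 → 2 → 2.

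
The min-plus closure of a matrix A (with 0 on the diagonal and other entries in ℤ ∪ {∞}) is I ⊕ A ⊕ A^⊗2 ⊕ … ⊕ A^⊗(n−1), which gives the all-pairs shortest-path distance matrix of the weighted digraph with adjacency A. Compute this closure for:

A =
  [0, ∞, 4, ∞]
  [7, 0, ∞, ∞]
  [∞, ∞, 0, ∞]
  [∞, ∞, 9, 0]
Closure =
  [0, ∞, 4, ∞]
  [7, 0, 11, ∞]
  [∞, ∞, 0, ∞]
  [∞, ∞, 9, 0]

This is the Floyd-Warshall all-pairs shortest-path computation. For each intermediate vertex k = 0, 1, …, 3, update dist[i][j] ← min(dist[i][j], dist[i][k] + dist[k][j]). The final matrix gives, for each (i, j), the minimum total weight of any directed path from i to j (possibly empty when i = j).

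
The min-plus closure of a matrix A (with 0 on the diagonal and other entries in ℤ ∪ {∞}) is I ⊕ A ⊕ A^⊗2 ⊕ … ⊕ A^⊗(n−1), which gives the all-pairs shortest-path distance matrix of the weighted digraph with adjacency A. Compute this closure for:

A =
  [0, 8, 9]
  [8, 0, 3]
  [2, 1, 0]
Closure =
  [0, 8, 9]
  [5, 0, 3]
  [2, 1, 0]

This is the Floyd-Warshall all-pairs shortest-path computation. For each intermediate vertex k = 0, 1, …, 2, update dist[i][j] ← min(dist[i][j], dist[i][k] + dist[k][j]). The final matrix gives, for each (i, j), the minimum total weight of any directed path from i to j (possibly empty when i = j).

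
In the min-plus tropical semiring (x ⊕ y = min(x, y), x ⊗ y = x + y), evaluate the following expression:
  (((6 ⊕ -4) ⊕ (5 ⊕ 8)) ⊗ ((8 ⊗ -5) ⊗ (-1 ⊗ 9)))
(((6 ⊕ -4) ⊕ (5 ⊕ 8)) ⊗ ((8 ⊗ -5) ⊗ (-1 ⊗ 9))) = 7

Expand innermost to outermost. Recall ⊕ takes the minimum of its arguments and ⊗ takes their sum. Working out the expression (((6 ⊕ -4) ⊕ (5 ⊕ 8)) ⊗ ((8 ⊗ -5) ⊗ (-1 ⊗ 9))) gives 7.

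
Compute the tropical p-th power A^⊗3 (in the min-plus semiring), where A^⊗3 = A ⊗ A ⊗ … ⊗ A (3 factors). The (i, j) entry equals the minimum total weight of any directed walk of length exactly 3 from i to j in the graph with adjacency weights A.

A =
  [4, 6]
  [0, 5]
A^⊗3 =
  [10, 12]
  [6, 10]

Each entry (A^⊗3)_ij equals the minimum over all length-3 walks i = v_0 → v_1 → … → v_3 = j of Σ_t A[v_t][v_{t+1}]. For example, for (i, j) = (0, 1) we minimise over 4 possible intermediate vertex sequences; the minimum is 12, attained along the walk 0 → 1 → 0 → 1.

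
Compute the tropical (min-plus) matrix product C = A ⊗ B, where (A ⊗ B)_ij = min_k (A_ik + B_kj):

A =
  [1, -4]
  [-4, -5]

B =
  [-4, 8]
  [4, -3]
A ⊗ B =
  [-3, -7]
  [-8, -8]

Apply the min-plus product entry-by-entry:
  C[0][0] = min over k of (A[0][0] + B[0][0] = 1 + -4 = -3, A[0][1] + B[1][0] = -4 + 4 = 0) = -3 (attained at k = 0)
  C[0][1] = min over k of (A[0][0] + B[0][1] = 1 + 8 = 9, A[0][1] + B[1][1] = -4 + -3 = -7) = -7 (attained at k = 1)
  C[1][0] = min over k of (A[1][0] + B[0][0] = -4 + -4 = -8, A[1][1] + B[1][0] = -5 + 4 = -1) = -8 (attained at k = 0)
  C[1][1] = min over k of (A[1][0] + B[0][1] = -4 + 8 = 4, A[1][1] + B[1][1] = -5 + -3 = -8) = -8 (attained at k = 1)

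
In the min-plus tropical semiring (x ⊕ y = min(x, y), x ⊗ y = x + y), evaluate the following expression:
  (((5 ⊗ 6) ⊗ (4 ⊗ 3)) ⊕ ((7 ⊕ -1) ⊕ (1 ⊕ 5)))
(((5 ⊗ 6) ⊗ (4 ⊗ 3)) ⊕ ((7 ⊕ -1) ⊕ (1 ⊕ 5))) = -1

Expand innermost to outermost. Recall ⊕ takes the minimum of its arguments and ⊗ takes their sum. Working out the expression (((5 ⊗ 6) ⊗ (4 ⊗ 3)) ⊕ ((7 ⊕ -1) ⊕ (1 ⊕ 5))) gives -1.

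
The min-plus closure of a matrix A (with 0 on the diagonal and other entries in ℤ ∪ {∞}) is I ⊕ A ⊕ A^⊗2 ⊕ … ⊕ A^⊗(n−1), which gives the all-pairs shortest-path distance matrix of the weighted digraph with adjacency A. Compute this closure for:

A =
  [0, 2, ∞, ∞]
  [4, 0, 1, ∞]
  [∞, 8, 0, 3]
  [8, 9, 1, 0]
Closure =
  [0, 2, 3, 6]
  [4, 0, 1, 4]
  [11, 8, 0, 3]
  [8, 9, 1, 0]

This is the Floyd-Warshall all-pairs shortest-path computation. For each intermediate vertex k = 0, 1, …, 3, update dist[i][j] ← min(dist[i][j], dist[i][k] + dist[k][j]). The final matrix gives, for each (i, j), the minimum total weight of any directed path from i to j (possibly empty when i = j).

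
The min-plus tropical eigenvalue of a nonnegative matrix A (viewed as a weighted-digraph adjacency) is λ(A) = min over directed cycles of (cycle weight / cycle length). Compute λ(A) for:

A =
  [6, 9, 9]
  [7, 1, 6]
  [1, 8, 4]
λ(A) = 1

Enumerate directed cycles and compute their means (weight / length). Sample:
  cycle 0 → 0: weight = 6, length = 1, mean = 6/1 ≈ 6.000
  cycle 1 → 1: weight = 1, length = 1, mean = 1/1 ≈ 1.000
  cycle 2 → 2: weight = 4, length = 1, mean = 4/1 ≈ 4.000
  cycle 0 → 1 → 0: weight = 16, length = 2, mean = 16/2 ≈ 8.000
  cycle 0 → 2 → 0: weight = 10, length = 2, mean = 10/2 ≈ 5.000
  cycle 1 → 0 → 1: weight = 16, length = 2, mean = 16/2 ≈ 8.000
Minimum mean = 1.000, attained e.g. along the cycle 1 → 1 with weight 1 and length 1. So λ(A) = 1/1 = 1.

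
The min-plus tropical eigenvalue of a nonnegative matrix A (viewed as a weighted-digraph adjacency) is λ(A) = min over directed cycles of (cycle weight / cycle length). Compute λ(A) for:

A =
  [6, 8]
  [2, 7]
λ(A) = 5

Enumerate directed cycles and compute their means (weight / length). Sample:
  cycle 0 → 0: weight = 6, length = 1, mean = 6/1 ≈ 6.000
  cycle 1 → 1: weight = 7, length = 1, mean = 7/1 ≈ 7.000
  cycle 0 → 1 → 0: weight = 10, length = 2, mean = 10/2 ≈ 5.000
  cycle 1 → 0 → 1: weight = 10, length = 2, mean = 10/2 ≈ 5.000
Minimum mean = 5.000, attained e.g. along the cycle 0 → 1 → 0 with weight 10 and length 2. So λ(A) = 10/2 = 5.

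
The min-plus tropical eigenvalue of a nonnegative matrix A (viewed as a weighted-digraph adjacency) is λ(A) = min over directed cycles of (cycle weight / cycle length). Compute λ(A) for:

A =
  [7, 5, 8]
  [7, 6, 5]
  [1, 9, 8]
λ(A) = 11/3

Enumerate directed cycles and compute their means (weight / length). Sample:
  cycle 0 → 0: weight = 7, length = 1, mean = 7/1 ≈ 7.000
  cycle 1 → 1: weight = 6, length = 1, mean = 6/1 ≈ 6.000
  cycle 2 → 2: weight = 8, length = 1, mean = 8/1 ≈ 8.000
  cycle 0 → 1 → 0: weight = 12, length = 2, mean = 12/2 ≈ 6.000
  cycle 0 → 2 → 0: weight = 9, length = 2, mean = 9/2 ≈ 4.500
  cycle 1 → 0 → 1: weight = 12, length = 2, mean = 12/2 ≈ 6.000
Minimum mean = 3.667, attained e.g. along the cycle 0 → 1 → 2 → 0 with weight 11 and length 3. So λ(A) = 11/3 = 11/3.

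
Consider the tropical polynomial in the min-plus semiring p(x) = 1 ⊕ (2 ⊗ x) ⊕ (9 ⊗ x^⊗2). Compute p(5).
p(5) = 1

A tropical monomial a ⊗ x^⊗i evaluates to a + i · x. Evaluating each term at x = 5:
  Term 0 contributes 1 + 0 · 5 = 1
  Term 1 contributes 2 + 1 · 5 = 7
  Term 2 contributes 9 + 2 · 5 = 19
p(5) = ⊕ of these = min[1, 7, 19] = 1.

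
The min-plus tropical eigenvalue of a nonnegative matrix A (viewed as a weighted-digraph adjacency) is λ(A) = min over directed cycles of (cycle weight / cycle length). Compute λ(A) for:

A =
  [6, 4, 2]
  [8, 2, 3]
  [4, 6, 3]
λ(A) = 2

Enumerate directed cycles and compute their means (weight / length). Sample:
  cycle 0 → 0: weight = 6, length = 1, mean = 6/1 ≈ 6.000
  cycle 1 → 1: weight = 2, length = 1, mean = 2/1 ≈ 2.000
  cycle 2 → 2: weight = 3, length = 1, mean = 3/1 ≈ 3.000
  cycle 0 → 1 → 0: weight = 12, length = 2, mean = 12/2 ≈ 6.000
  cycle 0 → 2 → 0: weight = 6, length = 2, mean = 6/2 ≈ 3.000
  cycle 1 → 0 → 1: weight = 12, length = 2, mean = 12/2 ≈ 6.000
Minimum mean = 2.000, attained e.g. along the cycle 1 → 1 with weight 2 and length 1. So λ(A) = 2/1 = 2.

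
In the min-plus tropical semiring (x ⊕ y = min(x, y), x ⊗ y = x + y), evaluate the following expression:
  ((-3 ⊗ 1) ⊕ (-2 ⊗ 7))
((-3 ⊗ 1) ⊕ (-2 ⊗ 7)) = -2

Expand innermost to outermost. Recall ⊕ takes the minimum of its arguments and ⊗ takes their sum. Working out the expression ((-3 ⊗ 1) ⊕ (-2 ⊗ 7)) gives -2.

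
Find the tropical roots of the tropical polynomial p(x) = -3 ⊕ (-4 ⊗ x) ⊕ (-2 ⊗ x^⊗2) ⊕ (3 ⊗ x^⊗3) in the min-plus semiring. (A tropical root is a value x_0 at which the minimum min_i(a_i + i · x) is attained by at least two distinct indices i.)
Roots: {-5, -2, 1}

Each tropical root is a break point of the lower envelope of the lines y = a_i + i · x (there are 4 lines, with slopes 0, 1, ..., 3). Only the lines that attain the minimum somewhere contribute to roots; other lines are dominated. Here the surviving (envelope) indices are i = 3, i = 2, i = 1, i = 0.
Intersections between consecutive envelope lines give the roots: for adjacent envelope indices i < j the intersection is x = (a_i − a_j) / (j − i). Reading off the sorted break points: {-5, -2, 1}.
Verification: at each break x_0, at least two indices attain the minimum of min_i(a_i + i · x_0).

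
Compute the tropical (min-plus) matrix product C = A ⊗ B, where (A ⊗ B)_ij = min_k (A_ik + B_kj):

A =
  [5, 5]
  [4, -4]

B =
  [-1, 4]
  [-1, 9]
A ⊗ B =
  [4, 9]
  [-5, 5]

Apply the min-plus product entry-by-entry:
  C[0][0] = min over k of (A[0][0] + B[0][0] = 5 + -1 = 4, A[0][1] + B[1][0] = 5 + -1 = 4) = 4 (attained at k = 0)
  C[0][1] = min over k of (A[0][0] + B[0][1] = 5 + 4 = 9, A[0][1] + B[1][1] = 5 + 9 = 14) = 9 (attained at k = 0)
  C[1][0] = min over k of (A[1][0] + B[0][0] = 4 + -1 = 3, A[1][1] + B[1][0] = -4 + -1 = -5) = -5 (attained at k = 1)
  C[1][1] = min over k of (A[1][0] + B[0][1] = 4 + 4 = 8, A[1][1] + B[1][1] = -4 + 9 = 5) = 5 (attained at k = 1)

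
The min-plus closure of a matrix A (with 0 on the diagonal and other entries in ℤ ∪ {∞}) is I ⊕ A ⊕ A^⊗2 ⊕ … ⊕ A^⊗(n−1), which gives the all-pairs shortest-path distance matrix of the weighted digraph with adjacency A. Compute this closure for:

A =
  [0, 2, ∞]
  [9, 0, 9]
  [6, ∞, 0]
Closure =
  [0, 2, 11]
  [9, 0, 9]
  [6, 8, 0]

This is the Floyd-Warshall all-pairs shortest-path computation. For each intermediate vertex k = 0, 1, …, 2, update dist[i][j] ← min(dist[i][j], dist[i][k] + dist[k][j]). The final matrix gives, for each (i, j), the minimum total weight of any directed path from i to j (possibly empty when i = j).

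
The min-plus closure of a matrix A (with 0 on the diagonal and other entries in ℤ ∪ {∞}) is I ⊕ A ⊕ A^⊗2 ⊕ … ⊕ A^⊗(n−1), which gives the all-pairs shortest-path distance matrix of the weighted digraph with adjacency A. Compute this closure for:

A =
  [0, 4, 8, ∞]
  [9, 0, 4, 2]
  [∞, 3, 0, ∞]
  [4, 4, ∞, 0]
Closure =
  [0, 4, 8, 6]
  [6, 0, 4, 2]
  [9, 3, 0, 5]
  [4, 4, 8, 0]

This is the Floyd-Warshall all-pairs shortest-path computation. For each intermediate vertex k = 0, 1, …, 3, update dist[i][j] ← min(dist[i][j], dist[i][k] + dist[k][j]). The final matrix gives, for each (i, j), the minimum total weight of any directed path from i to j (possibly empty when i = j).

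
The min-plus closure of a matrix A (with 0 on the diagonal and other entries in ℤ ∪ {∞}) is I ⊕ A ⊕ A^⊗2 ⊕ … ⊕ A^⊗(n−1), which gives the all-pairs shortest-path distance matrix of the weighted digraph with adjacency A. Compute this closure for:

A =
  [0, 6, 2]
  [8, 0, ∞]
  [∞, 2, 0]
Closure =
  [0, 4, 2]
  [8, 0, 10]
  [10, 2, 0]

This is the Floyd-Warshall all-pairs shortest-path computation. For each intermediate vertex k = 0, 1, …, 2, update dist[i][j] ← min(dist[i][j], dist[i][k] + dist[k][j]). The final matrix gives, for each (i, j), the minimum total weight of any directed path from i to j (possibly empty when i = j).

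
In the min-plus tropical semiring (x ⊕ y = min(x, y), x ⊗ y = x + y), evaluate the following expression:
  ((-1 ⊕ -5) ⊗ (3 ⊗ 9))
((-1 ⊕ -5) ⊗ (3 ⊗ 9)) = 7

Expand innermost to outermost. Recall ⊕ takes the minimum of its arguments and ⊗ takes their sum. Working out the expression ((-1 ⊕ -5) ⊗ (3 ⊗ 9)) gives 7.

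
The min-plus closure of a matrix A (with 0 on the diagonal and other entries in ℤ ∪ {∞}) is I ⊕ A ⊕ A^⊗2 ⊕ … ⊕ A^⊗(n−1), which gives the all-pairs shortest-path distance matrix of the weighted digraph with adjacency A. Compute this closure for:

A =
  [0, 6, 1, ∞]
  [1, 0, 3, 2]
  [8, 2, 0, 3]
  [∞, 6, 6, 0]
Closure =
  [0, 3, 1, 4]
  [1, 0, 2, 2]
  [3, 2, 0, 3]
  [7, 6, 6, 0]

This is the Floyd-Warshall all-pairs shortest-path computation. For each intermediate vertex k = 0, 1, …, 3, update dist[i][j] ← min(dist[i][j], dist[i][k] + dist[k][j]). The final matrix gives, for each (i, j), the minimum total weight of any directed path from i to j (possibly empty when i = j).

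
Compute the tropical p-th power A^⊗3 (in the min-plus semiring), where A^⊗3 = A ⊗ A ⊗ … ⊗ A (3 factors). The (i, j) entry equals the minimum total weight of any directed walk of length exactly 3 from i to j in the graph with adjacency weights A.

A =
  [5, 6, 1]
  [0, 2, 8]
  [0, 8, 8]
A^⊗3 =
  [6, 7, 2]
  [1, 6, 3]
  [1, 8, 6]

Each entry (A^⊗3)_ij equals the minimum over all length-3 walks i = v_0 → v_1 → … → v_3 = j of Σ_t A[v_t][v_{t+1}]. For example, for (i, j) = (0, 2) we minimise over 9 possible intermediate vertex sequences; the minimum is 2, attained along the walk 0 → 2 → 0 → 2.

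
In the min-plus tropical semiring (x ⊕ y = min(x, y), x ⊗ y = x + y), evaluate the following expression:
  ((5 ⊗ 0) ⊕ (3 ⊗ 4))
((5 ⊗ 0) ⊕ (3 ⊗ 4)) = 5

Expand innermost to outermost. Recall ⊕ takes the minimum of its arguments and ⊗ takes their sum. Working out the expression ((5 ⊗ 0) ⊕ (3 ⊗ 4)) gives 5.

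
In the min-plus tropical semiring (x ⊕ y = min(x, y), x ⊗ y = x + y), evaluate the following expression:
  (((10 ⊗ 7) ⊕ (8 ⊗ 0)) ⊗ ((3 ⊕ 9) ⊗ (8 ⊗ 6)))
(((10 ⊗ 7) ⊕ (8 ⊗ 0)) ⊗ ((3 ⊕ 9) ⊗ (8 ⊗ 6))) = 25

Expand innermost to outermost. Recall ⊕ takes the minimum of its arguments and ⊗ takes their sum. Working out the expression (((10 ⊗ 7) ⊕ (8 ⊗ 0)) ⊗ ((3 ⊕ 9) ⊗ (8 ⊗ 6))) gives 25.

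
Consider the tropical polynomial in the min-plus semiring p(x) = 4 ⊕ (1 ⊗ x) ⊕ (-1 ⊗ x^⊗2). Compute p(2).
p(2) = 3

A tropical monomial a ⊗ x^⊗i evaluates to a + i · x. Evaluating each term at x = 2:
  Term 0 contributes 4 + 0 · 2 = 4
  Term 1 contributes 1 + 1 · 2 = 3
  Term 2 contributes -1 + 2 · 2 = 3
p(2) = ⊕ of these = min[4, 3, 3] = 3.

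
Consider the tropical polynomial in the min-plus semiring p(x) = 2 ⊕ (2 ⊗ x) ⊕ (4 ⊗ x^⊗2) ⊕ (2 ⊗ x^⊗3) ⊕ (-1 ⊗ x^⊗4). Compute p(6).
p(6) = 2

A tropical monomial a ⊗ x^⊗i evaluates to a + i · x. Evaluating each term at x = 6:
  Term 0 contributes 2 + 0 · 6 = 2
  Term 1 contributes 2 + 1 · 6 = 8
  Term 2 contributes 4 + 2 · 6 = 16
  Term 3 contributes 2 + 3 · 6 = 20
  Term 4 contributes -1 + 4 · 6 = 23
p(6) = ⊕ of these = min[2, 8, 16, 20, 23] = 2.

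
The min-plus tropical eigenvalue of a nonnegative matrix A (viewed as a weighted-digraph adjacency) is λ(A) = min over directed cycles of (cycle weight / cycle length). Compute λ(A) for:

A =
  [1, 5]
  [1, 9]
λ(A) = 1

Enumerate directed cycles and compute their means (weight / length). Sample:
  cycle 0 → 0: weight = 1, length = 1, mean = 1/1 ≈ 1.000
  cycle 1 → 1: weight = 9, length = 1, mean = 9/1 ≈ 9.000
  cycle 0 → 1 → 0: weight = 6, length = 2, mean = 6/2 ≈ 3.000
  cycle 1 → 0 → 1: weight = 6, length = 2, mean = 6/2 ≈ 3.000
Minimum mean = 1.000, attained e.g. along the cycle 0 → 0 with weight 1 and length 1. So λ(A) = 1/1 = 1.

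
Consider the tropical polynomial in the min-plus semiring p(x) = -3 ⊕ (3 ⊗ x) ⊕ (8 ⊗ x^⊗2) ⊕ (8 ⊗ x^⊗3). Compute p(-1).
p(-1) = -3

A tropical monomial a ⊗ x^⊗i evaluates to a + i · x. Evaluating each term at x = -1:
  Term 0 contributes -3 + 0 · -1 = -3
  Term 1 contributes 3 + 1 · -1 = 2
  Term 2 contributes 8 + 2 · -1 = 6
  Term 3 contributes 8 + 3 · -1 = 5
p(-1) = ⊕ of these = min[-3, 2, 6, 5] = -3.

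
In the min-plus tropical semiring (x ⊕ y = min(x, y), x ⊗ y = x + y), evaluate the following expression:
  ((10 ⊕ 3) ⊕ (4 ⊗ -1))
((10 ⊕ 3) ⊕ (4 ⊗ -1)) = 3

Expand innermost to outermost. Recall ⊕ takes the minimum of its arguments and ⊗ takes their sum. Working out the expression ((10 ⊕ 3) ⊕ (4 ⊗ -1)) gives 3.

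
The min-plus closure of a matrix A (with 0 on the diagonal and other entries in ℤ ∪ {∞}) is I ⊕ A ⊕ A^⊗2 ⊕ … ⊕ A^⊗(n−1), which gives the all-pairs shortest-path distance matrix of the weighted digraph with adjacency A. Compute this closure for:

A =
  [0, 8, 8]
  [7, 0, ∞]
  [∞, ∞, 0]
Closure =
  [0, 8, 8]
  [7, 0, 15]
  [∞, ∞, 0]

This is the Floyd-Warshall all-pairs shortest-path computation. For each intermediate vertex k = 0, 1, …, 2, update dist[i][j] ← min(dist[i][j], dist[i][k] + dist[k][j]). The final matrix gives, for each (i, j), the minimum total weight of any directed path from i to j (possibly empty when i = j).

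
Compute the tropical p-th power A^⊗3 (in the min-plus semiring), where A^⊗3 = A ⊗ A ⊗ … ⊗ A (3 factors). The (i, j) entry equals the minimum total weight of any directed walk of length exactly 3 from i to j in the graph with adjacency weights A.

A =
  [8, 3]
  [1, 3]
A^⊗3 =
  [7, 7]
  [5, 7]

Each entry (A^⊗3)_ij equals the minimum over all length-3 walks i = v_0 → v_1 → … → v_3 = j of Σ_t A[v_t][v_{t+1}]. For example, for (i, j) = (0, 1) we minimise over 4 possible intermediate vertex sequences; the minimum is 7, attained along the walk 0 → 1 → 0 → 1.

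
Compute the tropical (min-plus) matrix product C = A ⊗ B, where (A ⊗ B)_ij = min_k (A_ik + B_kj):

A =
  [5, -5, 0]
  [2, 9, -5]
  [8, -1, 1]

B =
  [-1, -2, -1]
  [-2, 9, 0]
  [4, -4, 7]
A ⊗ B =
  [-7, -4, -5]
  [-1, -9, 1]
  [-3, -3, -1]

Apply the min-plus product entry-by-entry:
  C[0][0] = min over k of (A[0][0] + B[0][0] = 5 + -1 = 4, A[0][1] + B[1][0] = -5 + -2 = -7, A[0][2] + B[2][0] = 0 + 4 = 4) = -7 (attained at k = 1)
  C[0][1] = min over k of (A[0][0] + B[0][1] = 5 + -2 = 3, A[0][1] + B[1][1] = -5 + 9 = 4, A[0][2] + B[2][1] = 0 + -4 = -4) = -4 (attained at k = 2)
  C[0][2] = min over k of (A[0][0] + B[0][2] = 5 + -1 = 4, A[0][1] + B[1][2] = -5 + 0 = -5, A[0][2] + B[2][2] = 0 + 7 = 7) = -5 (attained at k = 1)
  C[1][0] = min over k of (A[1][0] + B[0][0] = 2 + -1 = 1, A[1][1] + B[1][0] = 9 + -2 = 7, A[1][2] + B[2][0] = -5 + 4 = -1) = -1 (attained at k = 2)
  C[1][1] = min over k of (A[1][0] + B[0][1] = 2 + -2 = 0, A[1][1] + B[1][1] = 9 + 9 = 18, A[1][2] + B[2][1] = -5 + -4 = -9) = -9 (attained at k = 2)
  C[1][2] = min over k of (A[1][0] + B[0][2] = 2 + -1 = 1, A[1][1] + B[1][2] = 9 + 0 = 9, A[1][2] + B[2][2] = -5 + 7 = 2) = 1 (attained at k = 0)
  C[2][0] = min over k of (A[2][0] + B[0][0] = 8 + -1 = 7, A[2][1] + B[1][0] = -1 + -2 = -3, A[2][2] + B[2][0] = 1 + 4 = 5) = -3 (attained at k = 1)
  C[2][1] = min over k of (A[2][0] + B[0][1] = 8 + -2 = 6, A[2][1] + B[1][1] = -1 + 9 = 8, A[2][2] + B[2][1] = 1 + -4 = -3) = -3 (attained at k = 2)
  C[2][2] = min over k of (A[2][0] + B[0][2] = 8 + -1 = 7, A[2][1] + B[1][2] = -1 + 0 = -1, A[2][2] + B[2][2] = 1 + 7 = 8) = -1 (attained at k = 1)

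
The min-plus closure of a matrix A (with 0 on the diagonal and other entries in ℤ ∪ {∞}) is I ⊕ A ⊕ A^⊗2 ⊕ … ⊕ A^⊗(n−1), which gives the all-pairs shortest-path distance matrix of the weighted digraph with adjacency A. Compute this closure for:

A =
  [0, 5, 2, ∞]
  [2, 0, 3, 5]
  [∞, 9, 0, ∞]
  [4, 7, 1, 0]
Closure =
  [0, 5, 2, 10]
  [2, 0, 3, 5]
  [11, 9, 0, 14]
  [4, 7, 1, 0]

This is the Floyd-Warshall all-pairs shortest-path computation. For each intermediate vertex k = 0, 1, …, 3, update dist[i][j] ← min(dist[i][j], dist[i][k] + dist[k][j]). The final matrix gives, for each (i, j), the minimum total weight of any directed path from i to j (possibly empty when i = j).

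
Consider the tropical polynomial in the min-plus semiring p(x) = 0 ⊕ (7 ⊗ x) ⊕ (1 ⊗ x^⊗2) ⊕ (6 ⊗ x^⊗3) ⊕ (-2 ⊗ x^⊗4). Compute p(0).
p(0) = -2

A tropical monomial a ⊗ x^⊗i evaluates to a + i · x. Evaluating each term at x = 0:
  Term 0 contributes 0 + 0 · 0 = 0
  Term 1 contributes 7 + 1 · 0 = 7
  Term 2 contributes 1 + 2 · 0 = 1
  Term 3 contributes 6 + 3 · 0 = 6
  Term 4 contributes -2 + 4 · 0 = -2
p(0) = ⊕ of these = min[0, 7, 1, 6, -2] = -2.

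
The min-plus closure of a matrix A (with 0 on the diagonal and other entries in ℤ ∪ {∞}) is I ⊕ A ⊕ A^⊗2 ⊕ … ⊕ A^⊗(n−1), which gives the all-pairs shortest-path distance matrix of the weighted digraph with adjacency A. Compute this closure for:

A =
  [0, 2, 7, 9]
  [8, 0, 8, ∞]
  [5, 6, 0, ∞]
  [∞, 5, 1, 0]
Closure =
  [0, 2, 7, 9]
  [8, 0, 8, 17]
  [5, 6, 0, 14]
  [6, 5, 1, 0]

This is the Floyd-Warshall all-pairs shortest-path computation. For each intermediate vertex k = 0, 1, …, 3, update dist[i][j] ← min(dist[i][j], dist[i][k] + dist[k][j]). The final matrix gives, for each (i, j), the minimum total weight of any directed path from i to j (possibly empty when i = j).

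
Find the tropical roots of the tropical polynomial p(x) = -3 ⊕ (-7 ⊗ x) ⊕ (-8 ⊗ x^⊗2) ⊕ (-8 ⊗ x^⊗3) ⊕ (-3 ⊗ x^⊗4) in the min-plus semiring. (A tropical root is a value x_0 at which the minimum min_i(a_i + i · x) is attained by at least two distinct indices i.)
Roots: {-5, 0, 1, 4}

Each tropical root is a break point of the lower envelope of the lines y = a_i + i · x (there are 5 lines, with slopes 0, 1, ..., 4). Only the lines that attain the minimum somewhere contribute to roots; other lines are dominated. Here the surviving (envelope) indices are i = 4, i = 3, i = 2, i = 1, i = 0.
Intersections between consecutive envelope lines give the roots: for adjacent envelope indices i < j the intersection is x = (a_i − a_j) / (j − i). Reading off the sorted break points: {-5, 0, 1, 4}.
Verification: at each break x_0, at least two indices attain the minimum of min_i(a_i + i · x_0).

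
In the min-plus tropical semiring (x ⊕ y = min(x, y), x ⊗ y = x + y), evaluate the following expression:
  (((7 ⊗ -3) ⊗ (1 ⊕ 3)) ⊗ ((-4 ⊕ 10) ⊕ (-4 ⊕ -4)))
(((7 ⊗ -3) ⊗ (1 ⊕ 3)) ⊗ ((-4 ⊕ 10) ⊕ (-4 ⊕ -4))) = 1

Expand innermost to outermost. Recall ⊕ takes the minimum of its arguments and ⊗ takes their sum. Working out the expression (((7 ⊗ -3) ⊗ (1 ⊕ 3)) ⊗ ((-4 ⊕ 10) ⊕ (-4 ⊕ -4))) gives 1.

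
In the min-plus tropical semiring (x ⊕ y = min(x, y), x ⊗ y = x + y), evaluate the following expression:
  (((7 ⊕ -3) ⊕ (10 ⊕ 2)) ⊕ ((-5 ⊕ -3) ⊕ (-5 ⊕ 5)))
(((7 ⊕ -3) ⊕ (10 ⊕ 2)) ⊕ ((-5 ⊕ -3) ⊕ (-5 ⊕ 5))) = -5

Expand innermost to outermost. Recall ⊕ takes the minimum of its arguments and ⊗ takes their sum. Working out the expression (((7 ⊕ -3) ⊕ (10 ⊕ 2)) ⊕ ((-5 ⊕ -3) ⊕ (-5 ⊕ 5))) gives -5.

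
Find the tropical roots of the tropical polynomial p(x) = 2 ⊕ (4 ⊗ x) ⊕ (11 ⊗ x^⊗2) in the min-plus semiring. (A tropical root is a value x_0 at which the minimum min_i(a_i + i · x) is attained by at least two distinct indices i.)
Roots: {-7, -2}

Each tropical root is a break point of the lower envelope of the lines y = a_i + i · x (there are 3 lines, with slopes 0, 1, ..., 2). Only the lines that attain the minimum somewhere contribute to roots; other lines are dominated. Here the surviving (envelope) indices are i = 2, i = 1, i = 0.
Intersections between consecutive envelope lines give the roots: for adjacent envelope indices i < j the intersection is x = (a_i − a_j) / (j − i). Reading off the sorted break points: {-7, -2}.
Verification: at each break x_0, at least two indices attain the minimum of min_i(a_i + i · x_0).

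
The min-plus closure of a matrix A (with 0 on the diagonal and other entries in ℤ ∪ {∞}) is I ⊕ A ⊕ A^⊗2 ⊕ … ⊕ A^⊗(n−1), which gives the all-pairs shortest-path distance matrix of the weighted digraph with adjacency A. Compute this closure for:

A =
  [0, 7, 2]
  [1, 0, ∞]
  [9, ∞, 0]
Closure =
  [0, 7, 2]
  [1, 0, 3]
  [9, 16, 0]

This is the Floyd-Warshall all-pairs shortest-path computation. For each intermediate vertex k = 0, 1, …, 2, update dist[i][j] ← min(dist[i][j], dist[i][k] + dist[k][j]). The final matrix gives, for each (i, j), the minimum total weight of any directed path from i to j (possibly empty when i = j).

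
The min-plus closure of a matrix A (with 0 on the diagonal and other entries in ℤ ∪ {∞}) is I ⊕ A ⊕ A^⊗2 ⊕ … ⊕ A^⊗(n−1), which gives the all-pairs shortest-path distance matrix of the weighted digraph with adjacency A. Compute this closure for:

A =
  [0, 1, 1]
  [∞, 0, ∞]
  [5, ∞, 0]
Closure =
  [0, 1, 1]
  [∞, 0, ∞]
  [5, 6, 0]

This is the Floyd-Warshall all-pairs shortest-path computation. For each intermediate vertex k = 0, 1, …, 2, update dist[i][j] ← min(dist[i][j], dist[i][k] + dist[k][j]). The final matrix gives, for each (i, j), the minimum total weight of any directed path from i to j (possibly empty when i = j).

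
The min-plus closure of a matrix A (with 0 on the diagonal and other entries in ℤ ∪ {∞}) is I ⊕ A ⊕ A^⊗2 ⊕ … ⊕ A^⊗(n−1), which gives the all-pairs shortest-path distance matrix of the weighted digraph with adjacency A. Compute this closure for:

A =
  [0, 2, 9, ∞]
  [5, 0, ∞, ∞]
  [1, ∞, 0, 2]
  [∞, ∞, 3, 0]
Closure =
  [0, 2, 9, 11]
  [5, 0, 14, 16]
  [1, 3, 0, 2]
  [4, 6, 3, 0]

This is the Floyd-Warshall all-pairs shortest-path computation. For each intermediate vertex k = 0, 1, …, 3, update dist[i][j] ← min(dist[i][j], dist[i][k] + dist[k][j]). The final matrix gives, for each (i, j), the minimum total weight of any directed path from i to j (possibly empty when i = j).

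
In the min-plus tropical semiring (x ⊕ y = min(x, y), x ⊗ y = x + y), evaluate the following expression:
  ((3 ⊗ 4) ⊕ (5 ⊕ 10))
((3 ⊗ 4) ⊕ (5 ⊕ 10)) = 5

Expand innermost to outermost. Recall ⊕ takes the minimum of its arguments and ⊗ takes their sum. Working out the expression ((3 ⊗ 4) ⊕ (5 ⊕ 10)) gives 5.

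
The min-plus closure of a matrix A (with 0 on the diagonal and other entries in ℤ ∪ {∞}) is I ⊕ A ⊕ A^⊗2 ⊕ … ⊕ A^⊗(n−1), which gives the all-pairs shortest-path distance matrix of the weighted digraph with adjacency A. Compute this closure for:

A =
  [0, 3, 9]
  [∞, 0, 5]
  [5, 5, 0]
Closure =
  [0, 3, 8]
  [10, 0, 5]
  [5, 5, 0]

This is the Floyd-Warshall all-pairs shortest-path computation. For each intermediate vertex k = 0, 1, …, 2, update dist[i][j] ← min(dist[i][j], dist[i][k] + dist[k][j]). The final matrix gives, for each (i, j), the minimum total weight of any directed path from i to j (possibly empty when i = j).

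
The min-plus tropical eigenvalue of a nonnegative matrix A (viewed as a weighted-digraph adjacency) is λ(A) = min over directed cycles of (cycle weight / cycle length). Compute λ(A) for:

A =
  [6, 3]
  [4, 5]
λ(A) = 7/2

Enumerate directed cycles and compute their means (weight / length). Sample:
  cycle 0 → 0: weight = 6, length = 1, mean = 6/1 ≈ 6.000
  cycle 1 → 1: weight = 5, length = 1, mean = 5/1 ≈ 5.000
  cycle 0 → 1 → 0: weight = 7, length = 2, mean = 7/2 ≈ 3.500
  cycle 1 → 0 → 1: weight = 7, length = 2, mean = 7/2 ≈ 3.500
Minimum mean = 3.500, attained e.g. along the cycle 0 → 1 → 0 with weight 7 and length 2. So λ(A) = 7/2 = 7/2.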